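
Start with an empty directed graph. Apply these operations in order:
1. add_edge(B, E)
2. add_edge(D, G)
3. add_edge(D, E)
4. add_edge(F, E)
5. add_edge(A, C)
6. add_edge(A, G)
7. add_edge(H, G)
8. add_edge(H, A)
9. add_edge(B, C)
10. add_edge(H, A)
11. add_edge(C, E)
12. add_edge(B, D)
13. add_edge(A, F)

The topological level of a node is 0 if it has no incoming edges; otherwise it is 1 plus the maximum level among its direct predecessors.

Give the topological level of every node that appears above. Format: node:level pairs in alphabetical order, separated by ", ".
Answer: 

Answer: A:1, B:0, C:2, D:1, E:3, F:2, G:2, H:0

Derivation:
Op 1: add_edge(B, E). Edges now: 1
Op 2: add_edge(D, G). Edges now: 2
Op 3: add_edge(D, E). Edges now: 3
Op 4: add_edge(F, E). Edges now: 4
Op 5: add_edge(A, C). Edges now: 5
Op 6: add_edge(A, G). Edges now: 6
Op 7: add_edge(H, G). Edges now: 7
Op 8: add_edge(H, A). Edges now: 8
Op 9: add_edge(B, C). Edges now: 9
Op 10: add_edge(H, A) (duplicate, no change). Edges now: 9
Op 11: add_edge(C, E). Edges now: 10
Op 12: add_edge(B, D). Edges now: 11
Op 13: add_edge(A, F). Edges now: 12
Compute levels (Kahn BFS):
  sources (in-degree 0): B, H
  process B: level=0
    B->C: in-degree(C)=1, level(C)>=1
    B->D: in-degree(D)=0, level(D)=1, enqueue
    B->E: in-degree(E)=3, level(E)>=1
  process H: level=0
    H->A: in-degree(A)=0, level(A)=1, enqueue
    H->G: in-degree(G)=2, level(G)>=1
  process D: level=1
    D->E: in-degree(E)=2, level(E)>=2
    D->G: in-degree(G)=1, level(G)>=2
  process A: level=1
    A->C: in-degree(C)=0, level(C)=2, enqueue
    A->F: in-degree(F)=0, level(F)=2, enqueue
    A->G: in-degree(G)=0, level(G)=2, enqueue
  process C: level=2
    C->E: in-degree(E)=1, level(E)>=3
  process F: level=2
    F->E: in-degree(E)=0, level(E)=3, enqueue
  process G: level=2
  process E: level=3
All levels: A:1, B:0, C:2, D:1, E:3, F:2, G:2, H:0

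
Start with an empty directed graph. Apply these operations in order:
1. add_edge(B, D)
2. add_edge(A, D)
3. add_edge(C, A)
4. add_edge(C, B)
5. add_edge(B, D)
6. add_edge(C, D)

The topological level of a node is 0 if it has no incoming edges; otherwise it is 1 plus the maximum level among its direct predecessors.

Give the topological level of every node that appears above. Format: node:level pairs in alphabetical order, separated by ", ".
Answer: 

Answer: A:1, B:1, C:0, D:2

Derivation:
Op 1: add_edge(B, D). Edges now: 1
Op 2: add_edge(A, D). Edges now: 2
Op 3: add_edge(C, A). Edges now: 3
Op 4: add_edge(C, B). Edges now: 4
Op 5: add_edge(B, D) (duplicate, no change). Edges now: 4
Op 6: add_edge(C, D). Edges now: 5
Compute levels (Kahn BFS):
  sources (in-degree 0): C
  process C: level=0
    C->A: in-degree(A)=0, level(A)=1, enqueue
    C->B: in-degree(B)=0, level(B)=1, enqueue
    C->D: in-degree(D)=2, level(D)>=1
  process A: level=1
    A->D: in-degree(D)=1, level(D)>=2
  process B: level=1
    B->D: in-degree(D)=0, level(D)=2, enqueue
  process D: level=2
All levels: A:1, B:1, C:0, D:2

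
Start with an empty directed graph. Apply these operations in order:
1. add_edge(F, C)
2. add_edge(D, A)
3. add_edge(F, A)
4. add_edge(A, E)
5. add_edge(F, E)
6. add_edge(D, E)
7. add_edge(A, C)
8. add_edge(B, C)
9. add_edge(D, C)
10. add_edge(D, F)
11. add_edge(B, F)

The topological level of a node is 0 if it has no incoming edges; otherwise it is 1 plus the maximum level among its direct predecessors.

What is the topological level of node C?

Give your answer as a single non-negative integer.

Op 1: add_edge(F, C). Edges now: 1
Op 2: add_edge(D, A). Edges now: 2
Op 3: add_edge(F, A). Edges now: 3
Op 4: add_edge(A, E). Edges now: 4
Op 5: add_edge(F, E). Edges now: 5
Op 6: add_edge(D, E). Edges now: 6
Op 7: add_edge(A, C). Edges now: 7
Op 8: add_edge(B, C). Edges now: 8
Op 9: add_edge(D, C). Edges now: 9
Op 10: add_edge(D, F). Edges now: 10
Op 11: add_edge(B, F). Edges now: 11
Compute levels (Kahn BFS):
  sources (in-degree 0): B, D
  process B: level=0
    B->C: in-degree(C)=3, level(C)>=1
    B->F: in-degree(F)=1, level(F)>=1
  process D: level=0
    D->A: in-degree(A)=1, level(A)>=1
    D->C: in-degree(C)=2, level(C)>=1
    D->E: in-degree(E)=2, level(E)>=1
    D->F: in-degree(F)=0, level(F)=1, enqueue
  process F: level=1
    F->A: in-degree(A)=0, level(A)=2, enqueue
    F->C: in-degree(C)=1, level(C)>=2
    F->E: in-degree(E)=1, level(E)>=2
  process A: level=2
    A->C: in-degree(C)=0, level(C)=3, enqueue
    A->E: in-degree(E)=0, level(E)=3, enqueue
  process C: level=3
  process E: level=3
All levels: A:2, B:0, C:3, D:0, E:3, F:1
level(C) = 3

Answer: 3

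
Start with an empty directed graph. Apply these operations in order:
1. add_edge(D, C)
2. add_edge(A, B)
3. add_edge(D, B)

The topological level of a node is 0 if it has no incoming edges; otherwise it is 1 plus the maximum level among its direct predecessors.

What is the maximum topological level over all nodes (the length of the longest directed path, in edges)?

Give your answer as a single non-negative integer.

Answer: 1

Derivation:
Op 1: add_edge(D, C). Edges now: 1
Op 2: add_edge(A, B). Edges now: 2
Op 3: add_edge(D, B). Edges now: 3
Compute levels (Kahn BFS):
  sources (in-degree 0): A, D
  process A: level=0
    A->B: in-degree(B)=1, level(B)>=1
  process D: level=0
    D->B: in-degree(B)=0, level(B)=1, enqueue
    D->C: in-degree(C)=0, level(C)=1, enqueue
  process B: level=1
  process C: level=1
All levels: A:0, B:1, C:1, D:0
max level = 1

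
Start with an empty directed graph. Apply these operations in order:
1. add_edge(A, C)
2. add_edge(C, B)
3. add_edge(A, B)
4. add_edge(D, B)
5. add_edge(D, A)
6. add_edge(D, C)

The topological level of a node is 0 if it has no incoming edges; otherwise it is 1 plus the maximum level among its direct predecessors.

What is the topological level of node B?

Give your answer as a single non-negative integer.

Op 1: add_edge(A, C). Edges now: 1
Op 2: add_edge(C, B). Edges now: 2
Op 3: add_edge(A, B). Edges now: 3
Op 4: add_edge(D, B). Edges now: 4
Op 5: add_edge(D, A). Edges now: 5
Op 6: add_edge(D, C). Edges now: 6
Compute levels (Kahn BFS):
  sources (in-degree 0): D
  process D: level=0
    D->A: in-degree(A)=0, level(A)=1, enqueue
    D->B: in-degree(B)=2, level(B)>=1
    D->C: in-degree(C)=1, level(C)>=1
  process A: level=1
    A->B: in-degree(B)=1, level(B)>=2
    A->C: in-degree(C)=0, level(C)=2, enqueue
  process C: level=2
    C->B: in-degree(B)=0, level(B)=3, enqueue
  process B: level=3
All levels: A:1, B:3, C:2, D:0
level(B) = 3

Answer: 3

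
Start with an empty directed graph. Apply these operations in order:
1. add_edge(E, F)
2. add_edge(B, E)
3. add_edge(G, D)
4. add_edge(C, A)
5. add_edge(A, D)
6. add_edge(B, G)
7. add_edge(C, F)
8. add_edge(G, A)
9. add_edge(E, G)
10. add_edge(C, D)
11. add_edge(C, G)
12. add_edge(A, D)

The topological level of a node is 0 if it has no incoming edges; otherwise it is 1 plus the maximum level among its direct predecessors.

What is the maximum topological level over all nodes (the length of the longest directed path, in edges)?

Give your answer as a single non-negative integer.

Op 1: add_edge(E, F). Edges now: 1
Op 2: add_edge(B, E). Edges now: 2
Op 3: add_edge(G, D). Edges now: 3
Op 4: add_edge(C, A). Edges now: 4
Op 5: add_edge(A, D). Edges now: 5
Op 6: add_edge(B, G). Edges now: 6
Op 7: add_edge(C, F). Edges now: 7
Op 8: add_edge(G, A). Edges now: 8
Op 9: add_edge(E, G). Edges now: 9
Op 10: add_edge(C, D). Edges now: 10
Op 11: add_edge(C, G). Edges now: 11
Op 12: add_edge(A, D) (duplicate, no change). Edges now: 11
Compute levels (Kahn BFS):
  sources (in-degree 0): B, C
  process B: level=0
    B->E: in-degree(E)=0, level(E)=1, enqueue
    B->G: in-degree(G)=2, level(G)>=1
  process C: level=0
    C->A: in-degree(A)=1, level(A)>=1
    C->D: in-degree(D)=2, level(D)>=1
    C->F: in-degree(F)=1, level(F)>=1
    C->G: in-degree(G)=1, level(G)>=1
  process E: level=1
    E->F: in-degree(F)=0, level(F)=2, enqueue
    E->G: in-degree(G)=0, level(G)=2, enqueue
  process F: level=2
  process G: level=2
    G->A: in-degree(A)=0, level(A)=3, enqueue
    G->D: in-degree(D)=1, level(D)>=3
  process A: level=3
    A->D: in-degree(D)=0, level(D)=4, enqueue
  process D: level=4
All levels: A:3, B:0, C:0, D:4, E:1, F:2, G:2
max level = 4

Answer: 4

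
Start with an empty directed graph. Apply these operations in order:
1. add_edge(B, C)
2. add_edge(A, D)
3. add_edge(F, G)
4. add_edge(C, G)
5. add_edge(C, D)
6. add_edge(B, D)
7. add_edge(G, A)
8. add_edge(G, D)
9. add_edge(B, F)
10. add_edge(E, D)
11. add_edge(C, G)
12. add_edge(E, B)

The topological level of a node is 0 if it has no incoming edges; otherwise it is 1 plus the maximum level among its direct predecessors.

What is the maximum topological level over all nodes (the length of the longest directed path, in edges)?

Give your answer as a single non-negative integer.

Answer: 5

Derivation:
Op 1: add_edge(B, C). Edges now: 1
Op 2: add_edge(A, D). Edges now: 2
Op 3: add_edge(F, G). Edges now: 3
Op 4: add_edge(C, G). Edges now: 4
Op 5: add_edge(C, D). Edges now: 5
Op 6: add_edge(B, D). Edges now: 6
Op 7: add_edge(G, A). Edges now: 7
Op 8: add_edge(G, D). Edges now: 8
Op 9: add_edge(B, F). Edges now: 9
Op 10: add_edge(E, D). Edges now: 10
Op 11: add_edge(C, G) (duplicate, no change). Edges now: 10
Op 12: add_edge(E, B). Edges now: 11
Compute levels (Kahn BFS):
  sources (in-degree 0): E
  process E: level=0
    E->B: in-degree(B)=0, level(B)=1, enqueue
    E->D: in-degree(D)=4, level(D)>=1
  process B: level=1
    B->C: in-degree(C)=0, level(C)=2, enqueue
    B->D: in-degree(D)=3, level(D)>=2
    B->F: in-degree(F)=0, level(F)=2, enqueue
  process C: level=2
    C->D: in-degree(D)=2, level(D)>=3
    C->G: in-degree(G)=1, level(G)>=3
  process F: level=2
    F->G: in-degree(G)=0, level(G)=3, enqueue
  process G: level=3
    G->A: in-degree(A)=0, level(A)=4, enqueue
    G->D: in-degree(D)=1, level(D)>=4
  process A: level=4
    A->D: in-degree(D)=0, level(D)=5, enqueue
  process D: level=5
All levels: A:4, B:1, C:2, D:5, E:0, F:2, G:3
max level = 5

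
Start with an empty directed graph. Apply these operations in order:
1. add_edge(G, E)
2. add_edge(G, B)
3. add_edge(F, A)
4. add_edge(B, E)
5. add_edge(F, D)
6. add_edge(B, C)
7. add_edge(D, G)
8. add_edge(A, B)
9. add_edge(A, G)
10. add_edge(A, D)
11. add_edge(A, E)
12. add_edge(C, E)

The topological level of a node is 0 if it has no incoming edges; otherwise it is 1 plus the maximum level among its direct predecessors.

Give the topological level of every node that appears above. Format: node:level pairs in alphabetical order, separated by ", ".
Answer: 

Answer: A:1, B:4, C:5, D:2, E:6, F:0, G:3

Derivation:
Op 1: add_edge(G, E). Edges now: 1
Op 2: add_edge(G, B). Edges now: 2
Op 3: add_edge(F, A). Edges now: 3
Op 4: add_edge(B, E). Edges now: 4
Op 5: add_edge(F, D). Edges now: 5
Op 6: add_edge(B, C). Edges now: 6
Op 7: add_edge(D, G). Edges now: 7
Op 8: add_edge(A, B). Edges now: 8
Op 9: add_edge(A, G). Edges now: 9
Op 10: add_edge(A, D). Edges now: 10
Op 11: add_edge(A, E). Edges now: 11
Op 12: add_edge(C, E). Edges now: 12
Compute levels (Kahn BFS):
  sources (in-degree 0): F
  process F: level=0
    F->A: in-degree(A)=0, level(A)=1, enqueue
    F->D: in-degree(D)=1, level(D)>=1
  process A: level=1
    A->B: in-degree(B)=1, level(B)>=2
    A->D: in-degree(D)=0, level(D)=2, enqueue
    A->E: in-degree(E)=3, level(E)>=2
    A->G: in-degree(G)=1, level(G)>=2
  process D: level=2
    D->G: in-degree(G)=0, level(G)=3, enqueue
  process G: level=3
    G->B: in-degree(B)=0, level(B)=4, enqueue
    G->E: in-degree(E)=2, level(E)>=4
  process B: level=4
    B->C: in-degree(C)=0, level(C)=5, enqueue
    B->E: in-degree(E)=1, level(E)>=5
  process C: level=5
    C->E: in-degree(E)=0, level(E)=6, enqueue
  process E: level=6
All levels: A:1, B:4, C:5, D:2, E:6, F:0, G:3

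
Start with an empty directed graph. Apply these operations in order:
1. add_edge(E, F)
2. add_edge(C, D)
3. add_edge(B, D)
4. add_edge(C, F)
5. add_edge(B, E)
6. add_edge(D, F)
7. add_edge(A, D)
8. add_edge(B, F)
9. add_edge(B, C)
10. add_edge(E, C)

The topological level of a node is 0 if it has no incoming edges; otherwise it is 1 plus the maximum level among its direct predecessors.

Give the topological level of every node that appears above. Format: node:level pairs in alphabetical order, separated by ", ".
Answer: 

Op 1: add_edge(E, F). Edges now: 1
Op 2: add_edge(C, D). Edges now: 2
Op 3: add_edge(B, D). Edges now: 3
Op 4: add_edge(C, F). Edges now: 4
Op 5: add_edge(B, E). Edges now: 5
Op 6: add_edge(D, F). Edges now: 6
Op 7: add_edge(A, D). Edges now: 7
Op 8: add_edge(B, F). Edges now: 8
Op 9: add_edge(B, C). Edges now: 9
Op 10: add_edge(E, C). Edges now: 10
Compute levels (Kahn BFS):
  sources (in-degree 0): A, B
  process A: level=0
    A->D: in-degree(D)=2, level(D)>=1
  process B: level=0
    B->C: in-degree(C)=1, level(C)>=1
    B->D: in-degree(D)=1, level(D)>=1
    B->E: in-degree(E)=0, level(E)=1, enqueue
    B->F: in-degree(F)=3, level(F)>=1
  process E: level=1
    E->C: in-degree(C)=0, level(C)=2, enqueue
    E->F: in-degree(F)=2, level(F)>=2
  process C: level=2
    C->D: in-degree(D)=0, level(D)=3, enqueue
    C->F: in-degree(F)=1, level(F)>=3
  process D: level=3
    D->F: in-degree(F)=0, level(F)=4, enqueue
  process F: level=4
All levels: A:0, B:0, C:2, D:3, E:1, F:4

Answer: A:0, B:0, C:2, D:3, E:1, F:4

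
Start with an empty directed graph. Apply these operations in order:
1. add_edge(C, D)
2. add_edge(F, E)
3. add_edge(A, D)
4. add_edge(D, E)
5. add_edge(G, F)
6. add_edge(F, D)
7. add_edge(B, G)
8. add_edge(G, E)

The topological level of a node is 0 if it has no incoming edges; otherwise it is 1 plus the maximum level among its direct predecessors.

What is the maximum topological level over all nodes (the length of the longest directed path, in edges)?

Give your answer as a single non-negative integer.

Op 1: add_edge(C, D). Edges now: 1
Op 2: add_edge(F, E). Edges now: 2
Op 3: add_edge(A, D). Edges now: 3
Op 4: add_edge(D, E). Edges now: 4
Op 5: add_edge(G, F). Edges now: 5
Op 6: add_edge(F, D). Edges now: 6
Op 7: add_edge(B, G). Edges now: 7
Op 8: add_edge(G, E). Edges now: 8
Compute levels (Kahn BFS):
  sources (in-degree 0): A, B, C
  process A: level=0
    A->D: in-degree(D)=2, level(D)>=1
  process B: level=0
    B->G: in-degree(G)=0, level(G)=1, enqueue
  process C: level=0
    C->D: in-degree(D)=1, level(D)>=1
  process G: level=1
    G->E: in-degree(E)=2, level(E)>=2
    G->F: in-degree(F)=0, level(F)=2, enqueue
  process F: level=2
    F->D: in-degree(D)=0, level(D)=3, enqueue
    F->E: in-degree(E)=1, level(E)>=3
  process D: level=3
    D->E: in-degree(E)=0, level(E)=4, enqueue
  process E: level=4
All levels: A:0, B:0, C:0, D:3, E:4, F:2, G:1
max level = 4

Answer: 4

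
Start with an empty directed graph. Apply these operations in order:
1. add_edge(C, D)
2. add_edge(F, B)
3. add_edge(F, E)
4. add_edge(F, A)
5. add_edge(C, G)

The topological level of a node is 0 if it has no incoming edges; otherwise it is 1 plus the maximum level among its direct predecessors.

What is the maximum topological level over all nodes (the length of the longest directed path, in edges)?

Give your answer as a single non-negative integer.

Answer: 1

Derivation:
Op 1: add_edge(C, D). Edges now: 1
Op 2: add_edge(F, B). Edges now: 2
Op 3: add_edge(F, E). Edges now: 3
Op 4: add_edge(F, A). Edges now: 4
Op 5: add_edge(C, G). Edges now: 5
Compute levels (Kahn BFS):
  sources (in-degree 0): C, F
  process C: level=0
    C->D: in-degree(D)=0, level(D)=1, enqueue
    C->G: in-degree(G)=0, level(G)=1, enqueue
  process F: level=0
    F->A: in-degree(A)=0, level(A)=1, enqueue
    F->B: in-degree(B)=0, level(B)=1, enqueue
    F->E: in-degree(E)=0, level(E)=1, enqueue
  process D: level=1
  process G: level=1
  process A: level=1
  process B: level=1
  process E: level=1
All levels: A:1, B:1, C:0, D:1, E:1, F:0, G:1
max level = 1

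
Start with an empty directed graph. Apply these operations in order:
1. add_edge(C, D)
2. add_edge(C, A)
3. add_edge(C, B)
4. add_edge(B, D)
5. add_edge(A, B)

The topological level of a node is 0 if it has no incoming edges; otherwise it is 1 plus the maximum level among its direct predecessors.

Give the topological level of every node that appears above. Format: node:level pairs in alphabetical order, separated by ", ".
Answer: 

Answer: A:1, B:2, C:0, D:3

Derivation:
Op 1: add_edge(C, D). Edges now: 1
Op 2: add_edge(C, A). Edges now: 2
Op 3: add_edge(C, B). Edges now: 3
Op 4: add_edge(B, D). Edges now: 4
Op 5: add_edge(A, B). Edges now: 5
Compute levels (Kahn BFS):
  sources (in-degree 0): C
  process C: level=0
    C->A: in-degree(A)=0, level(A)=1, enqueue
    C->B: in-degree(B)=1, level(B)>=1
    C->D: in-degree(D)=1, level(D)>=1
  process A: level=1
    A->B: in-degree(B)=0, level(B)=2, enqueue
  process B: level=2
    B->D: in-degree(D)=0, level(D)=3, enqueue
  process D: level=3
All levels: A:1, B:2, C:0, D:3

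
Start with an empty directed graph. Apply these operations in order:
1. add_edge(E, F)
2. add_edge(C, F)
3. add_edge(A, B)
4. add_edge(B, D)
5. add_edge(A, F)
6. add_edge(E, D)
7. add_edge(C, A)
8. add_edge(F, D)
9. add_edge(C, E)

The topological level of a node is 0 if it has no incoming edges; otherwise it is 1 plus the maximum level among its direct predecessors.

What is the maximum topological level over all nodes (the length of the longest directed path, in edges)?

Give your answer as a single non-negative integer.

Answer: 3

Derivation:
Op 1: add_edge(E, F). Edges now: 1
Op 2: add_edge(C, F). Edges now: 2
Op 3: add_edge(A, B). Edges now: 3
Op 4: add_edge(B, D). Edges now: 4
Op 5: add_edge(A, F). Edges now: 5
Op 6: add_edge(E, D). Edges now: 6
Op 7: add_edge(C, A). Edges now: 7
Op 8: add_edge(F, D). Edges now: 8
Op 9: add_edge(C, E). Edges now: 9
Compute levels (Kahn BFS):
  sources (in-degree 0): C
  process C: level=0
    C->A: in-degree(A)=0, level(A)=1, enqueue
    C->E: in-degree(E)=0, level(E)=1, enqueue
    C->F: in-degree(F)=2, level(F)>=1
  process A: level=1
    A->B: in-degree(B)=0, level(B)=2, enqueue
    A->F: in-degree(F)=1, level(F)>=2
  process E: level=1
    E->D: in-degree(D)=2, level(D)>=2
    E->F: in-degree(F)=0, level(F)=2, enqueue
  process B: level=2
    B->D: in-degree(D)=1, level(D)>=3
  process F: level=2
    F->D: in-degree(D)=0, level(D)=3, enqueue
  process D: level=3
All levels: A:1, B:2, C:0, D:3, E:1, F:2
max level = 3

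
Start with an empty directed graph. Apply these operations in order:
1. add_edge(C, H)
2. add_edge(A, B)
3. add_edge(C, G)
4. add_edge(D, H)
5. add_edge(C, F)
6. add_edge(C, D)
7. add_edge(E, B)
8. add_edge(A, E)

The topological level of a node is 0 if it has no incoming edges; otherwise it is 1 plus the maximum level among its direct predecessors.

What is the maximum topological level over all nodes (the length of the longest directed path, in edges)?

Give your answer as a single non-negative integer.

Answer: 2

Derivation:
Op 1: add_edge(C, H). Edges now: 1
Op 2: add_edge(A, B). Edges now: 2
Op 3: add_edge(C, G). Edges now: 3
Op 4: add_edge(D, H). Edges now: 4
Op 5: add_edge(C, F). Edges now: 5
Op 6: add_edge(C, D). Edges now: 6
Op 7: add_edge(E, B). Edges now: 7
Op 8: add_edge(A, E). Edges now: 8
Compute levels (Kahn BFS):
  sources (in-degree 0): A, C
  process A: level=0
    A->B: in-degree(B)=1, level(B)>=1
    A->E: in-degree(E)=0, level(E)=1, enqueue
  process C: level=0
    C->D: in-degree(D)=0, level(D)=1, enqueue
    C->F: in-degree(F)=0, level(F)=1, enqueue
    C->G: in-degree(G)=0, level(G)=1, enqueue
    C->H: in-degree(H)=1, level(H)>=1
  process E: level=1
    E->B: in-degree(B)=0, level(B)=2, enqueue
  process D: level=1
    D->H: in-degree(H)=0, level(H)=2, enqueue
  process F: level=1
  process G: level=1
  process B: level=2
  process H: level=2
All levels: A:0, B:2, C:0, D:1, E:1, F:1, G:1, H:2
max level = 2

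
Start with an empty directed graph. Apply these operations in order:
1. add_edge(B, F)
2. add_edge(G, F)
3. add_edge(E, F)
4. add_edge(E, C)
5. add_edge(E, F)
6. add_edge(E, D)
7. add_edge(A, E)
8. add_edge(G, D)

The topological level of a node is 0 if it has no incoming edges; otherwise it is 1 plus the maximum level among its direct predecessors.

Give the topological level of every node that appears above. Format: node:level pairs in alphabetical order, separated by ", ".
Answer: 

Op 1: add_edge(B, F). Edges now: 1
Op 2: add_edge(G, F). Edges now: 2
Op 3: add_edge(E, F). Edges now: 3
Op 4: add_edge(E, C). Edges now: 4
Op 5: add_edge(E, F) (duplicate, no change). Edges now: 4
Op 6: add_edge(E, D). Edges now: 5
Op 7: add_edge(A, E). Edges now: 6
Op 8: add_edge(G, D). Edges now: 7
Compute levels (Kahn BFS):
  sources (in-degree 0): A, B, G
  process A: level=0
    A->E: in-degree(E)=0, level(E)=1, enqueue
  process B: level=0
    B->F: in-degree(F)=2, level(F)>=1
  process G: level=0
    G->D: in-degree(D)=1, level(D)>=1
    G->F: in-degree(F)=1, level(F)>=1
  process E: level=1
    E->C: in-degree(C)=0, level(C)=2, enqueue
    E->D: in-degree(D)=0, level(D)=2, enqueue
    E->F: in-degree(F)=0, level(F)=2, enqueue
  process C: level=2
  process D: level=2
  process F: level=2
All levels: A:0, B:0, C:2, D:2, E:1, F:2, G:0

Answer: A:0, B:0, C:2, D:2, E:1, F:2, G:0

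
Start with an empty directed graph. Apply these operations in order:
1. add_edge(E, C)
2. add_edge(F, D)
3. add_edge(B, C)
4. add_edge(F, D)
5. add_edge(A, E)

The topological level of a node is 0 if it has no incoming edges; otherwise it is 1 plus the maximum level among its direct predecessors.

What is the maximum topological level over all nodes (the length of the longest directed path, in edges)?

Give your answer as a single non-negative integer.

Answer: 2

Derivation:
Op 1: add_edge(E, C). Edges now: 1
Op 2: add_edge(F, D). Edges now: 2
Op 3: add_edge(B, C). Edges now: 3
Op 4: add_edge(F, D) (duplicate, no change). Edges now: 3
Op 5: add_edge(A, E). Edges now: 4
Compute levels (Kahn BFS):
  sources (in-degree 0): A, B, F
  process A: level=0
    A->E: in-degree(E)=0, level(E)=1, enqueue
  process B: level=0
    B->C: in-degree(C)=1, level(C)>=1
  process F: level=0
    F->D: in-degree(D)=0, level(D)=1, enqueue
  process E: level=1
    E->C: in-degree(C)=0, level(C)=2, enqueue
  process D: level=1
  process C: level=2
All levels: A:0, B:0, C:2, D:1, E:1, F:0
max level = 2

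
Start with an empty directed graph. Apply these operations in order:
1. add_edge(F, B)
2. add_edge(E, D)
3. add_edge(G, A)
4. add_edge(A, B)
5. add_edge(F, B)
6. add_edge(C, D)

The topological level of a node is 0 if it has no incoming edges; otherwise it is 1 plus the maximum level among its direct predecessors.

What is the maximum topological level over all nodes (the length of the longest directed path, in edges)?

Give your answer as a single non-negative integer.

Answer: 2

Derivation:
Op 1: add_edge(F, B). Edges now: 1
Op 2: add_edge(E, D). Edges now: 2
Op 3: add_edge(G, A). Edges now: 3
Op 4: add_edge(A, B). Edges now: 4
Op 5: add_edge(F, B) (duplicate, no change). Edges now: 4
Op 6: add_edge(C, D). Edges now: 5
Compute levels (Kahn BFS):
  sources (in-degree 0): C, E, F, G
  process C: level=0
    C->D: in-degree(D)=1, level(D)>=1
  process E: level=0
    E->D: in-degree(D)=0, level(D)=1, enqueue
  process F: level=0
    F->B: in-degree(B)=1, level(B)>=1
  process G: level=0
    G->A: in-degree(A)=0, level(A)=1, enqueue
  process D: level=1
  process A: level=1
    A->B: in-degree(B)=0, level(B)=2, enqueue
  process B: level=2
All levels: A:1, B:2, C:0, D:1, E:0, F:0, G:0
max level = 2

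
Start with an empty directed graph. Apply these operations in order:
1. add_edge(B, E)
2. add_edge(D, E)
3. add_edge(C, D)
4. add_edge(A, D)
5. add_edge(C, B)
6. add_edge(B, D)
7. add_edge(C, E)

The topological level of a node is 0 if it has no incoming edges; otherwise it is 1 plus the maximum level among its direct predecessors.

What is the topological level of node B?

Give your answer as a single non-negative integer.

Answer: 1

Derivation:
Op 1: add_edge(B, E). Edges now: 1
Op 2: add_edge(D, E). Edges now: 2
Op 3: add_edge(C, D). Edges now: 3
Op 4: add_edge(A, D). Edges now: 4
Op 5: add_edge(C, B). Edges now: 5
Op 6: add_edge(B, D). Edges now: 6
Op 7: add_edge(C, E). Edges now: 7
Compute levels (Kahn BFS):
  sources (in-degree 0): A, C
  process A: level=0
    A->D: in-degree(D)=2, level(D)>=1
  process C: level=0
    C->B: in-degree(B)=0, level(B)=1, enqueue
    C->D: in-degree(D)=1, level(D)>=1
    C->E: in-degree(E)=2, level(E)>=1
  process B: level=1
    B->D: in-degree(D)=0, level(D)=2, enqueue
    B->E: in-degree(E)=1, level(E)>=2
  process D: level=2
    D->E: in-degree(E)=0, level(E)=3, enqueue
  process E: level=3
All levels: A:0, B:1, C:0, D:2, E:3
level(B) = 1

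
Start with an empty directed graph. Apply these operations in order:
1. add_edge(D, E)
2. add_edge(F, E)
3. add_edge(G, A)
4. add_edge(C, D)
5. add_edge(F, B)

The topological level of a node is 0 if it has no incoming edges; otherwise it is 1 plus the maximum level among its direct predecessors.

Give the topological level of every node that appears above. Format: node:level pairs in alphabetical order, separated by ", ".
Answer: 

Answer: A:1, B:1, C:0, D:1, E:2, F:0, G:0

Derivation:
Op 1: add_edge(D, E). Edges now: 1
Op 2: add_edge(F, E). Edges now: 2
Op 3: add_edge(G, A). Edges now: 3
Op 4: add_edge(C, D). Edges now: 4
Op 5: add_edge(F, B). Edges now: 5
Compute levels (Kahn BFS):
  sources (in-degree 0): C, F, G
  process C: level=0
    C->D: in-degree(D)=0, level(D)=1, enqueue
  process F: level=0
    F->B: in-degree(B)=0, level(B)=1, enqueue
    F->E: in-degree(E)=1, level(E)>=1
  process G: level=0
    G->A: in-degree(A)=0, level(A)=1, enqueue
  process D: level=1
    D->E: in-degree(E)=0, level(E)=2, enqueue
  process B: level=1
  process A: level=1
  process E: level=2
All levels: A:1, B:1, C:0, D:1, E:2, F:0, G:0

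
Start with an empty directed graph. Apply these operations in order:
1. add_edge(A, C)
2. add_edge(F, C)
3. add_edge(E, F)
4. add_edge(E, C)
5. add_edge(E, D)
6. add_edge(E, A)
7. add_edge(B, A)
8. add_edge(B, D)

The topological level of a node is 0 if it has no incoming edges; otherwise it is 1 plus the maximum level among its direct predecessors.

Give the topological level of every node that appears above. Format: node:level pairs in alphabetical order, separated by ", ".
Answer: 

Answer: A:1, B:0, C:2, D:1, E:0, F:1

Derivation:
Op 1: add_edge(A, C). Edges now: 1
Op 2: add_edge(F, C). Edges now: 2
Op 3: add_edge(E, F). Edges now: 3
Op 4: add_edge(E, C). Edges now: 4
Op 5: add_edge(E, D). Edges now: 5
Op 6: add_edge(E, A). Edges now: 6
Op 7: add_edge(B, A). Edges now: 7
Op 8: add_edge(B, D). Edges now: 8
Compute levels (Kahn BFS):
  sources (in-degree 0): B, E
  process B: level=0
    B->A: in-degree(A)=1, level(A)>=1
    B->D: in-degree(D)=1, level(D)>=1
  process E: level=0
    E->A: in-degree(A)=0, level(A)=1, enqueue
    E->C: in-degree(C)=2, level(C)>=1
    E->D: in-degree(D)=0, level(D)=1, enqueue
    E->F: in-degree(F)=0, level(F)=1, enqueue
  process A: level=1
    A->C: in-degree(C)=1, level(C)>=2
  process D: level=1
  process F: level=1
    F->C: in-degree(C)=0, level(C)=2, enqueue
  process C: level=2
All levels: A:1, B:0, C:2, D:1, E:0, F:1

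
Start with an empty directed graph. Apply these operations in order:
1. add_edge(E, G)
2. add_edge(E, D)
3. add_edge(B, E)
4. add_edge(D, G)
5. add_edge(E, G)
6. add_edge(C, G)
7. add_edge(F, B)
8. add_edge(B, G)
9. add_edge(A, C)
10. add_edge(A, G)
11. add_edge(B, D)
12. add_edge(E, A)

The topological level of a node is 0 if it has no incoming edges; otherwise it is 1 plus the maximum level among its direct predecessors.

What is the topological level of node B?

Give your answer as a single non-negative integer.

Op 1: add_edge(E, G). Edges now: 1
Op 2: add_edge(E, D). Edges now: 2
Op 3: add_edge(B, E). Edges now: 3
Op 4: add_edge(D, G). Edges now: 4
Op 5: add_edge(E, G) (duplicate, no change). Edges now: 4
Op 6: add_edge(C, G). Edges now: 5
Op 7: add_edge(F, B). Edges now: 6
Op 8: add_edge(B, G). Edges now: 7
Op 9: add_edge(A, C). Edges now: 8
Op 10: add_edge(A, G). Edges now: 9
Op 11: add_edge(B, D). Edges now: 10
Op 12: add_edge(E, A). Edges now: 11
Compute levels (Kahn BFS):
  sources (in-degree 0): F
  process F: level=0
    F->B: in-degree(B)=0, level(B)=1, enqueue
  process B: level=1
    B->D: in-degree(D)=1, level(D)>=2
    B->E: in-degree(E)=0, level(E)=2, enqueue
    B->G: in-degree(G)=4, level(G)>=2
  process E: level=2
    E->A: in-degree(A)=0, level(A)=3, enqueue
    E->D: in-degree(D)=0, level(D)=3, enqueue
    E->G: in-degree(G)=3, level(G)>=3
  process A: level=3
    A->C: in-degree(C)=0, level(C)=4, enqueue
    A->G: in-degree(G)=2, level(G)>=4
  process D: level=3
    D->G: in-degree(G)=1, level(G)>=4
  process C: level=4
    C->G: in-degree(G)=0, level(G)=5, enqueue
  process G: level=5
All levels: A:3, B:1, C:4, D:3, E:2, F:0, G:5
level(B) = 1

Answer: 1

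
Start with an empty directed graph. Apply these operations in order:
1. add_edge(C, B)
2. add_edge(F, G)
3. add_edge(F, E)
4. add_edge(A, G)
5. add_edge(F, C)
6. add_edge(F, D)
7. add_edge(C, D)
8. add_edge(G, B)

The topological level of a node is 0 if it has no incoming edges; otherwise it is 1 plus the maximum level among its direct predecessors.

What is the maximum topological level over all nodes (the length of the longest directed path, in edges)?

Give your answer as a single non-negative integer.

Answer: 2

Derivation:
Op 1: add_edge(C, B). Edges now: 1
Op 2: add_edge(F, G). Edges now: 2
Op 3: add_edge(F, E). Edges now: 3
Op 4: add_edge(A, G). Edges now: 4
Op 5: add_edge(F, C). Edges now: 5
Op 6: add_edge(F, D). Edges now: 6
Op 7: add_edge(C, D). Edges now: 7
Op 8: add_edge(G, B). Edges now: 8
Compute levels (Kahn BFS):
  sources (in-degree 0): A, F
  process A: level=0
    A->G: in-degree(G)=1, level(G)>=1
  process F: level=0
    F->C: in-degree(C)=0, level(C)=1, enqueue
    F->D: in-degree(D)=1, level(D)>=1
    F->E: in-degree(E)=0, level(E)=1, enqueue
    F->G: in-degree(G)=0, level(G)=1, enqueue
  process C: level=1
    C->B: in-degree(B)=1, level(B)>=2
    C->D: in-degree(D)=0, level(D)=2, enqueue
  process E: level=1
  process G: level=1
    G->B: in-degree(B)=0, level(B)=2, enqueue
  process D: level=2
  process B: level=2
All levels: A:0, B:2, C:1, D:2, E:1, F:0, G:1
max level = 2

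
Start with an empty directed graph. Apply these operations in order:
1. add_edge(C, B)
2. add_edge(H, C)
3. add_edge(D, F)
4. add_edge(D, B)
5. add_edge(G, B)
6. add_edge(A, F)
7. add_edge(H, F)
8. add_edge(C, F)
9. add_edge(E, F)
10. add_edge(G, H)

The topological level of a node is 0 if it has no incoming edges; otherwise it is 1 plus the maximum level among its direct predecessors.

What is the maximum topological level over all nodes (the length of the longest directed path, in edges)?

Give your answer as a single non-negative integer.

Op 1: add_edge(C, B). Edges now: 1
Op 2: add_edge(H, C). Edges now: 2
Op 3: add_edge(D, F). Edges now: 3
Op 4: add_edge(D, B). Edges now: 4
Op 5: add_edge(G, B). Edges now: 5
Op 6: add_edge(A, F). Edges now: 6
Op 7: add_edge(H, F). Edges now: 7
Op 8: add_edge(C, F). Edges now: 8
Op 9: add_edge(E, F). Edges now: 9
Op 10: add_edge(G, H). Edges now: 10
Compute levels (Kahn BFS):
  sources (in-degree 0): A, D, E, G
  process A: level=0
    A->F: in-degree(F)=4, level(F)>=1
  process D: level=0
    D->B: in-degree(B)=2, level(B)>=1
    D->F: in-degree(F)=3, level(F)>=1
  process E: level=0
    E->F: in-degree(F)=2, level(F)>=1
  process G: level=0
    G->B: in-degree(B)=1, level(B)>=1
    G->H: in-degree(H)=0, level(H)=1, enqueue
  process H: level=1
    H->C: in-degree(C)=0, level(C)=2, enqueue
    H->F: in-degree(F)=1, level(F)>=2
  process C: level=2
    C->B: in-degree(B)=0, level(B)=3, enqueue
    C->F: in-degree(F)=0, level(F)=3, enqueue
  process B: level=3
  process F: level=3
All levels: A:0, B:3, C:2, D:0, E:0, F:3, G:0, H:1
max level = 3

Answer: 3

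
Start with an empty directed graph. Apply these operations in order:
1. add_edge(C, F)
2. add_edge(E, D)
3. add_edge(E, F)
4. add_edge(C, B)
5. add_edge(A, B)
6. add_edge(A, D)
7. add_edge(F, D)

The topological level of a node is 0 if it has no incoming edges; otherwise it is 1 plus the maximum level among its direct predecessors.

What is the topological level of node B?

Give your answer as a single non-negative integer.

Answer: 1

Derivation:
Op 1: add_edge(C, F). Edges now: 1
Op 2: add_edge(E, D). Edges now: 2
Op 3: add_edge(E, F). Edges now: 3
Op 4: add_edge(C, B). Edges now: 4
Op 5: add_edge(A, B). Edges now: 5
Op 6: add_edge(A, D). Edges now: 6
Op 7: add_edge(F, D). Edges now: 7
Compute levels (Kahn BFS):
  sources (in-degree 0): A, C, E
  process A: level=0
    A->B: in-degree(B)=1, level(B)>=1
    A->D: in-degree(D)=2, level(D)>=1
  process C: level=0
    C->B: in-degree(B)=0, level(B)=1, enqueue
    C->F: in-degree(F)=1, level(F)>=1
  process E: level=0
    E->D: in-degree(D)=1, level(D)>=1
    E->F: in-degree(F)=0, level(F)=1, enqueue
  process B: level=1
  process F: level=1
    F->D: in-degree(D)=0, level(D)=2, enqueue
  process D: level=2
All levels: A:0, B:1, C:0, D:2, E:0, F:1
level(B) = 1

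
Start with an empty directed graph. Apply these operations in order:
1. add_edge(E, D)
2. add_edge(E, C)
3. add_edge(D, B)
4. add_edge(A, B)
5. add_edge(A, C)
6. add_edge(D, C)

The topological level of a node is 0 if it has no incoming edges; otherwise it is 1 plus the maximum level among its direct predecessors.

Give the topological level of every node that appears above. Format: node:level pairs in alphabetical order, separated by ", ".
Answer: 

Answer: A:0, B:2, C:2, D:1, E:0

Derivation:
Op 1: add_edge(E, D). Edges now: 1
Op 2: add_edge(E, C). Edges now: 2
Op 3: add_edge(D, B). Edges now: 3
Op 4: add_edge(A, B). Edges now: 4
Op 5: add_edge(A, C). Edges now: 5
Op 6: add_edge(D, C). Edges now: 6
Compute levels (Kahn BFS):
  sources (in-degree 0): A, E
  process A: level=0
    A->B: in-degree(B)=1, level(B)>=1
    A->C: in-degree(C)=2, level(C)>=1
  process E: level=0
    E->C: in-degree(C)=1, level(C)>=1
    E->D: in-degree(D)=0, level(D)=1, enqueue
  process D: level=1
    D->B: in-degree(B)=0, level(B)=2, enqueue
    D->C: in-degree(C)=0, level(C)=2, enqueue
  process B: level=2
  process C: level=2
All levels: A:0, B:2, C:2, D:1, E:0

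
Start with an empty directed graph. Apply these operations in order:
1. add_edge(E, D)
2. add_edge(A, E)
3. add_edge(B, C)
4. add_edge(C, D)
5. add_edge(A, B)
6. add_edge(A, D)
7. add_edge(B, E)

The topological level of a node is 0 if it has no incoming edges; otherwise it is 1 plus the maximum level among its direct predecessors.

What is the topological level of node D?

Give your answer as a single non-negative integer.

Op 1: add_edge(E, D). Edges now: 1
Op 2: add_edge(A, E). Edges now: 2
Op 3: add_edge(B, C). Edges now: 3
Op 4: add_edge(C, D). Edges now: 4
Op 5: add_edge(A, B). Edges now: 5
Op 6: add_edge(A, D). Edges now: 6
Op 7: add_edge(B, E). Edges now: 7
Compute levels (Kahn BFS):
  sources (in-degree 0): A
  process A: level=0
    A->B: in-degree(B)=0, level(B)=1, enqueue
    A->D: in-degree(D)=2, level(D)>=1
    A->E: in-degree(E)=1, level(E)>=1
  process B: level=1
    B->C: in-degree(C)=0, level(C)=2, enqueue
    B->E: in-degree(E)=0, level(E)=2, enqueue
  process C: level=2
    C->D: in-degree(D)=1, level(D)>=3
  process E: level=2
    E->D: in-degree(D)=0, level(D)=3, enqueue
  process D: level=3
All levels: A:0, B:1, C:2, D:3, E:2
level(D) = 3

Answer: 3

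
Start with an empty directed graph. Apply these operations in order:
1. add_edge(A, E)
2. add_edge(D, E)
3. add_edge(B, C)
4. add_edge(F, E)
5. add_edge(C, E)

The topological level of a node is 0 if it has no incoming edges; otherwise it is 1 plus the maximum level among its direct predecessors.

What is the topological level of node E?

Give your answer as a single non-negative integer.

Op 1: add_edge(A, E). Edges now: 1
Op 2: add_edge(D, E). Edges now: 2
Op 3: add_edge(B, C). Edges now: 3
Op 4: add_edge(F, E). Edges now: 4
Op 5: add_edge(C, E). Edges now: 5
Compute levels (Kahn BFS):
  sources (in-degree 0): A, B, D, F
  process A: level=0
    A->E: in-degree(E)=3, level(E)>=1
  process B: level=0
    B->C: in-degree(C)=0, level(C)=1, enqueue
  process D: level=0
    D->E: in-degree(E)=2, level(E)>=1
  process F: level=0
    F->E: in-degree(E)=1, level(E)>=1
  process C: level=1
    C->E: in-degree(E)=0, level(E)=2, enqueue
  process E: level=2
All levels: A:0, B:0, C:1, D:0, E:2, F:0
level(E) = 2

Answer: 2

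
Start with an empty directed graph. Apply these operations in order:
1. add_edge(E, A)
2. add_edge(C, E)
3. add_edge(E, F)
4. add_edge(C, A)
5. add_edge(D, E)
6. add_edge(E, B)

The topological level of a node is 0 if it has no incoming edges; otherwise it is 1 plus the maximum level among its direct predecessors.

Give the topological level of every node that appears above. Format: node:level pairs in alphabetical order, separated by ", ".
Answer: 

Op 1: add_edge(E, A). Edges now: 1
Op 2: add_edge(C, E). Edges now: 2
Op 3: add_edge(E, F). Edges now: 3
Op 4: add_edge(C, A). Edges now: 4
Op 5: add_edge(D, E). Edges now: 5
Op 6: add_edge(E, B). Edges now: 6
Compute levels (Kahn BFS):
  sources (in-degree 0): C, D
  process C: level=0
    C->A: in-degree(A)=1, level(A)>=1
    C->E: in-degree(E)=1, level(E)>=1
  process D: level=0
    D->E: in-degree(E)=0, level(E)=1, enqueue
  process E: level=1
    E->A: in-degree(A)=0, level(A)=2, enqueue
    E->B: in-degree(B)=0, level(B)=2, enqueue
    E->F: in-degree(F)=0, level(F)=2, enqueue
  process A: level=2
  process B: level=2
  process F: level=2
All levels: A:2, B:2, C:0, D:0, E:1, F:2

Answer: A:2, B:2, C:0, D:0, E:1, F:2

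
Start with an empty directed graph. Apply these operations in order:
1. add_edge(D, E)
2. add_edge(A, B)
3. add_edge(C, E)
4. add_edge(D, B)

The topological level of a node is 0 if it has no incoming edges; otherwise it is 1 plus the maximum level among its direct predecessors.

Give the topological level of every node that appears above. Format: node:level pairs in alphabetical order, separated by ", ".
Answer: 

Op 1: add_edge(D, E). Edges now: 1
Op 2: add_edge(A, B). Edges now: 2
Op 3: add_edge(C, E). Edges now: 3
Op 4: add_edge(D, B). Edges now: 4
Compute levels (Kahn BFS):
  sources (in-degree 0): A, C, D
  process A: level=0
    A->B: in-degree(B)=1, level(B)>=1
  process C: level=0
    C->E: in-degree(E)=1, level(E)>=1
  process D: level=0
    D->B: in-degree(B)=0, level(B)=1, enqueue
    D->E: in-degree(E)=0, level(E)=1, enqueue
  process B: level=1
  process E: level=1
All levels: A:0, B:1, C:0, D:0, E:1

Answer: A:0, B:1, C:0, D:0, E:1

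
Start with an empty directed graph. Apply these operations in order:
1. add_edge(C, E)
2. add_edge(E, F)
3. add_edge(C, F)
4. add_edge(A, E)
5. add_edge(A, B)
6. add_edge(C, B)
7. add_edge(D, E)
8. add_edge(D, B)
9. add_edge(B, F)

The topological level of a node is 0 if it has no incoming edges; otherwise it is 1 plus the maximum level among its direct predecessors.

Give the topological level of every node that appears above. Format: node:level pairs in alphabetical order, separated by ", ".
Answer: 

Op 1: add_edge(C, E). Edges now: 1
Op 2: add_edge(E, F). Edges now: 2
Op 3: add_edge(C, F). Edges now: 3
Op 4: add_edge(A, E). Edges now: 4
Op 5: add_edge(A, B). Edges now: 5
Op 6: add_edge(C, B). Edges now: 6
Op 7: add_edge(D, E). Edges now: 7
Op 8: add_edge(D, B). Edges now: 8
Op 9: add_edge(B, F). Edges now: 9
Compute levels (Kahn BFS):
  sources (in-degree 0): A, C, D
  process A: level=0
    A->B: in-degree(B)=2, level(B)>=1
    A->E: in-degree(E)=2, level(E)>=1
  process C: level=0
    C->B: in-degree(B)=1, level(B)>=1
    C->E: in-degree(E)=1, level(E)>=1
    C->F: in-degree(F)=2, level(F)>=1
  process D: level=0
    D->B: in-degree(B)=0, level(B)=1, enqueue
    D->E: in-degree(E)=0, level(E)=1, enqueue
  process B: level=1
    B->F: in-degree(F)=1, level(F)>=2
  process E: level=1
    E->F: in-degree(F)=0, level(F)=2, enqueue
  process F: level=2
All levels: A:0, B:1, C:0, D:0, E:1, F:2

Answer: A:0, B:1, C:0, D:0, E:1, F:2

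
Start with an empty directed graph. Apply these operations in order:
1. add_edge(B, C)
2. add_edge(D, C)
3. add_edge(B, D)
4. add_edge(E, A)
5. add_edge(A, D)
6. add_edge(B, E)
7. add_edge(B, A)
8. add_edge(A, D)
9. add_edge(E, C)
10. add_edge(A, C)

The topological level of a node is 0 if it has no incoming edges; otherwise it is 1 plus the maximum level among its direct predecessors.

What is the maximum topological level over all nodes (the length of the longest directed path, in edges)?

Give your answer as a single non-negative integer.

Answer: 4

Derivation:
Op 1: add_edge(B, C). Edges now: 1
Op 2: add_edge(D, C). Edges now: 2
Op 3: add_edge(B, D). Edges now: 3
Op 4: add_edge(E, A). Edges now: 4
Op 5: add_edge(A, D). Edges now: 5
Op 6: add_edge(B, E). Edges now: 6
Op 7: add_edge(B, A). Edges now: 7
Op 8: add_edge(A, D) (duplicate, no change). Edges now: 7
Op 9: add_edge(E, C). Edges now: 8
Op 10: add_edge(A, C). Edges now: 9
Compute levels (Kahn BFS):
  sources (in-degree 0): B
  process B: level=0
    B->A: in-degree(A)=1, level(A)>=1
    B->C: in-degree(C)=3, level(C)>=1
    B->D: in-degree(D)=1, level(D)>=1
    B->E: in-degree(E)=0, level(E)=1, enqueue
  process E: level=1
    E->A: in-degree(A)=0, level(A)=2, enqueue
    E->C: in-degree(C)=2, level(C)>=2
  process A: level=2
    A->C: in-degree(C)=1, level(C)>=3
    A->D: in-degree(D)=0, level(D)=3, enqueue
  process D: level=3
    D->C: in-degree(C)=0, level(C)=4, enqueue
  process C: level=4
All levels: A:2, B:0, C:4, D:3, E:1
max level = 4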